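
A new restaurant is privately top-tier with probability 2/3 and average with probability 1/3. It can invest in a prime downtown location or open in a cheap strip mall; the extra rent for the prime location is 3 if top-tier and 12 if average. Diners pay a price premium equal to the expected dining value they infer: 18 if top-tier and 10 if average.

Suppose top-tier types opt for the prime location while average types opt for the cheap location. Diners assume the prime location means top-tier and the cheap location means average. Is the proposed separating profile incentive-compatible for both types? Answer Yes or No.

Yes

Under these beliefs, the prime location earns price premium 18 and the cheap location earns price premium 10.
top-tier: the prime location nets 18 − 3 = 15; the cheap location nets 10. top-tier prefers the prime location.
average: the prime location nets 18 − 12 = 6; the cheap location nets 10. average prefers the cheap location.
Neither type deviates, so the separating profile is an equilibrium.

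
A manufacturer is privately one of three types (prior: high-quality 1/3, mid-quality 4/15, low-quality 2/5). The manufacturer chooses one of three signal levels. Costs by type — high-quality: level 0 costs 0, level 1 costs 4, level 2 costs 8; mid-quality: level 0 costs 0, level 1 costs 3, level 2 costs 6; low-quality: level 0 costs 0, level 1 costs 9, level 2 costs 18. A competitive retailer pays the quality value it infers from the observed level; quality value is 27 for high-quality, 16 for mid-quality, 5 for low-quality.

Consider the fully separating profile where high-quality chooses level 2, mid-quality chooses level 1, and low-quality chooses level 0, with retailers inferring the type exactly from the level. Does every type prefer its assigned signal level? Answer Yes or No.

Separating prices: level 2 → 27, level 1 → 16, level 0 → 5.
high-quality (assigned level 2): level 0: 5 − 0 = 5; level 1: 16 − 4 = 12; level 2: 27 − 8 = 19. high-quality stays.
mid-quality (assigned level 1): level 0: 5 − 0 = 5; level 1: 16 − 3 = 13; level 2: 27 − 6 = 21. mid-quality prefers level 2.
low-quality (assigned level 0): level 0: 5 − 0 = 5; level 1: 16 − 9 = 7; level 2: 27 − 18 = 9. low-quality prefers level 2.
At least one type deviates; the separating profile fails.

No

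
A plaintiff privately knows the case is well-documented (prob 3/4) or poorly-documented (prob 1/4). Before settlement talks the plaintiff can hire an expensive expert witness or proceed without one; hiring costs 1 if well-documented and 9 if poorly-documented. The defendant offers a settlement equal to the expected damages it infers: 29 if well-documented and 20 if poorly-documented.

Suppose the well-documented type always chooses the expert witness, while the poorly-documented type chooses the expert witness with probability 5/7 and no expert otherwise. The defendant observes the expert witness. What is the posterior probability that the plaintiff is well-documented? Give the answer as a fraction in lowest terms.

P(the expert witness) = (3/4)·1 + (1/4)·(5/7) = 13/14.
By Bayes' rule, P(well-documented | the expert witness) = (3/4) / (13/14) = 21/26.

21/26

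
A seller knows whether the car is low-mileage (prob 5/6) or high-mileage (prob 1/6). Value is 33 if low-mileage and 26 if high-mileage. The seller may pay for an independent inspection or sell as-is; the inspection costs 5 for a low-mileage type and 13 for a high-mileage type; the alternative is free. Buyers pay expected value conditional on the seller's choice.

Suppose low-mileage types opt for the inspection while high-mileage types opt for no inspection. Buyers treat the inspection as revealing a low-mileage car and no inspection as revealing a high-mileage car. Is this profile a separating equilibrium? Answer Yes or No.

Yes

Under these beliefs, the inspection earns price 33 and no inspection earns price 26.
low-mileage: the inspection nets 33 − 5 = 28; no inspection nets 26. low-mileage prefers the inspection.
high-mileage: the inspection nets 33 − 13 = 20; no inspection nets 26. high-mileage prefers no inspection.
Neither type deviates, so the separating profile is an equilibrium.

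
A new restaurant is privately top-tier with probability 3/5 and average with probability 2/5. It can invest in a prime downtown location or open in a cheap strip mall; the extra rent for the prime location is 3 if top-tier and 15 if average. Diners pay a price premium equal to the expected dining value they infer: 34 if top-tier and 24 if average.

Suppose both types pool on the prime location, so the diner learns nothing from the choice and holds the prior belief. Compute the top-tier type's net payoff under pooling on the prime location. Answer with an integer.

27

Pooled price premium = 3/5·34 + 2/5·24 = 30.
top-tier pays cost 3 for the prime location, so net payoff = 30 − 3 = 27.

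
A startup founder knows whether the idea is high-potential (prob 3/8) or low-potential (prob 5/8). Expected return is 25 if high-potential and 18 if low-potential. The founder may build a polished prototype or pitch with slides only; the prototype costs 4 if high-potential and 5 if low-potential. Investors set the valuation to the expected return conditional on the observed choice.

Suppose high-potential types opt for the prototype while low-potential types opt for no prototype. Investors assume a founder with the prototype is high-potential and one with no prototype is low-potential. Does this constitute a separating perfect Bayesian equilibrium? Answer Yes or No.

No

Under these beliefs, the prototype earns valuation 25 and no prototype earns valuation 18.
high-potential: the prototype nets 25 − 4 = 21; no prototype nets 18. high-potential prefers the prototype.
low-potential: the prototype nets 25 − 5 = 20; no prototype nets 18. low-potential would deviate to the prototype.
low-potential has a profitable deviation, so the profile is not an equilibrium.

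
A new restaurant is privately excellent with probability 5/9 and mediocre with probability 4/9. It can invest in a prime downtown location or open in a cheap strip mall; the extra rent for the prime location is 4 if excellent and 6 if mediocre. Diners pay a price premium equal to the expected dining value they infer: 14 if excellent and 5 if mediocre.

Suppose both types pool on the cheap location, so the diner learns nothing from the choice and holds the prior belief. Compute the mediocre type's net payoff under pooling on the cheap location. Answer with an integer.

10

Pooled price premium = 5/9·14 + 4/9·5 = 10.
mediocre pays no cost for the cheap location, so net payoff = 10.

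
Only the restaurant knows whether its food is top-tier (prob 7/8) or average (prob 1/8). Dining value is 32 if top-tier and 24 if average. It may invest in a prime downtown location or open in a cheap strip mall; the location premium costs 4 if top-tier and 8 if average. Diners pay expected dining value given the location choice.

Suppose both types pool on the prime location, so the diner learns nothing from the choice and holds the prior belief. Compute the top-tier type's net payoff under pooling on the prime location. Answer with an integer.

Pooled price premium = 7/8·32 + 1/8·24 = 31.
top-tier pays cost 4 for the prime location, so net payoff = 31 − 4 = 27.

27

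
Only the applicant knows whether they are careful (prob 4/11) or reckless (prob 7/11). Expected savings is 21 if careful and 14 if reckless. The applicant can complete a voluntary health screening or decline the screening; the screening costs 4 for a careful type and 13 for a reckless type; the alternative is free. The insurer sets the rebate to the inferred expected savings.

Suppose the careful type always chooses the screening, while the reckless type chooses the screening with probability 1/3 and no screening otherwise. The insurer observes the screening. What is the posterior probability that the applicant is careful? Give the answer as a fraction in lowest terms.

P(the screening) = (4/11)·1 + (7/11)·(1/3) = 19/33.
By Bayes' rule, P(careful | the screening) = (4/11) / (19/33) = 12/19.

12/19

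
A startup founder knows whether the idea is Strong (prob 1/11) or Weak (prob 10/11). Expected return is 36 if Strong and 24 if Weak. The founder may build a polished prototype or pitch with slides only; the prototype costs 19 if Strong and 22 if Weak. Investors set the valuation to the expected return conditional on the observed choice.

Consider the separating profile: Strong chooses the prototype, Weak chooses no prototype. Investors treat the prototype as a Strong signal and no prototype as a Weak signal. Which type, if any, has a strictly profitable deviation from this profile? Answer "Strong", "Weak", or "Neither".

Strong

The prototype pays 36; no prototype pays 24.
Strong: assigned the prototype, nets 36 − 19 = 17; deviating to no prototype nets 24.
Weak: assigned no prototype, nets 24; deviating to the prototype nets 36 − 22 = 14.
The Strong type gains 7 by deviating.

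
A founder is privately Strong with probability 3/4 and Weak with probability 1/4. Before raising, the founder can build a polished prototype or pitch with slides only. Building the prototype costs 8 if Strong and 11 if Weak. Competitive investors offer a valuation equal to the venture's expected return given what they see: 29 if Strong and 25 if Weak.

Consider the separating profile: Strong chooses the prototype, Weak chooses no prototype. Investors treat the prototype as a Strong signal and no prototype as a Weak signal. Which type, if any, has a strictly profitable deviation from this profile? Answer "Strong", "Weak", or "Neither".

The prototype pays 29; no prototype pays 25.
Strong: assigned the prototype, nets 29 − 8 = 21; deviating to no prototype nets 25.
Weak: assigned no prototype, nets 25; deviating to the prototype nets 29 − 11 = 18.
The Strong type gains 4 by deviating.

Strong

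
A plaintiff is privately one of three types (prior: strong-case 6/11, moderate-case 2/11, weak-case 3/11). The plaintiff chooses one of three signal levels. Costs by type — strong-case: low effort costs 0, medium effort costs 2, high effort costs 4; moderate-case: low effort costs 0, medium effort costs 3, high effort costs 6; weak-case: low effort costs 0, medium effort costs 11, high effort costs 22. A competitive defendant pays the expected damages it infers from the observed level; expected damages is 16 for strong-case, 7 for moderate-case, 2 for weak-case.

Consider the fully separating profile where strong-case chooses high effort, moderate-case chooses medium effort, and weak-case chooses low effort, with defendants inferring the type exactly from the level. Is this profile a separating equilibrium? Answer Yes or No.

No

Separating settlements: high effort → 16, medium effort → 7, low effort → 2.
strong-case (assigned high effort): low effort: 2 − 0 = 2; medium effort: 7 − 2 = 5; high effort: 16 − 4 = 12. strong-case stays.
moderate-case (assigned medium effort): low effort: 2 − 0 = 2; medium effort: 7 − 3 = 4; high effort: 16 − 6 = 10. moderate-case prefers high effort.
weak-case (assigned low effort): low effort: 2 − 0 = 2; medium effort: 7 − 11 = -4; high effort: 16 − 22 = -6. weak-case stays.
At least one type deviates; the separating profile fails.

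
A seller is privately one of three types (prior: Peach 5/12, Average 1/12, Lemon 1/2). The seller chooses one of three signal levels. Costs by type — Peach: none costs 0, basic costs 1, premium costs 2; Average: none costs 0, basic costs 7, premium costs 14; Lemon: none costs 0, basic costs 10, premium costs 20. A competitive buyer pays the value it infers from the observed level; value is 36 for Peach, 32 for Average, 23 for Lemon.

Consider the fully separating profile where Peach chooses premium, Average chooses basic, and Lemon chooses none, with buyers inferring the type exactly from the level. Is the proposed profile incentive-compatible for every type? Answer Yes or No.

Separating prices: premium → 36, basic → 32, none → 23.
Peach (assigned premium): none: 23 − 0 = 23; basic: 32 − 1 = 31; premium: 36 − 2 = 34. Peach stays.
Average (assigned basic): none: 23 − 0 = 23; basic: 32 − 7 = 25; premium: 36 − 14 = 22. Average stays.
Lemon (assigned none): none: 23 − 0 = 23; basic: 32 − 10 = 22; premium: 36 − 20 = 16. Lemon stays.
Every type prefers its assigned level; separation holds.

Yes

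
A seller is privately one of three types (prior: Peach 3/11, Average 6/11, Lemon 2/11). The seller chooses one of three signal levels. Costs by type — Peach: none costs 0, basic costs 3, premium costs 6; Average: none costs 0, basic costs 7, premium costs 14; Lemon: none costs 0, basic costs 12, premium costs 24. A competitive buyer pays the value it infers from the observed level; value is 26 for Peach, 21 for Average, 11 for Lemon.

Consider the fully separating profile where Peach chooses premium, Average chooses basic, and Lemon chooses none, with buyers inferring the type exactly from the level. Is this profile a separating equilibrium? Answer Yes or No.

Yes

Separating prices: premium → 26, basic → 21, none → 11.
Peach (assigned premium): none: 11 − 0 = 11; basic: 21 − 3 = 18; premium: 26 − 6 = 20. Peach stays.
Average (assigned basic): none: 11 − 0 = 11; basic: 21 − 7 = 14; premium: 26 − 14 = 12. Average stays.
Lemon (assigned none): none: 11 − 0 = 11; basic: 21 − 12 = 9; premium: 26 − 24 = 2. Lemon stays.
Every type prefers its assigned level; separation holds.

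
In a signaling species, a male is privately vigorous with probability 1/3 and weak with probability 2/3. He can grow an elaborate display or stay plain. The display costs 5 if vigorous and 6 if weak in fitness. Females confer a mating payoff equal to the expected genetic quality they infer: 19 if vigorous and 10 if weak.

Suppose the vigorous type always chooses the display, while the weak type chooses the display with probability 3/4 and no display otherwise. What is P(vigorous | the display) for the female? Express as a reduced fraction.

P(the display) = (1/3)·1 + (2/3)·(3/4) = 5/6.
By Bayes' rule, P(vigorous | the display) = (1/3) / (5/6) = 2/5.

2/5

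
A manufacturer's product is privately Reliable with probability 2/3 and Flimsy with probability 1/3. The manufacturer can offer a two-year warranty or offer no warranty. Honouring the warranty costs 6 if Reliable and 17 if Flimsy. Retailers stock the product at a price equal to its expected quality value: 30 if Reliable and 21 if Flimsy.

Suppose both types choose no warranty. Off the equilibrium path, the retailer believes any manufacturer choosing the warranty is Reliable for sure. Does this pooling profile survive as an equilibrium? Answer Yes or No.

Yes

On path, the retailer holds the prior and pays 2/3·30 + 1/3·21 = 27. Off path (the warranty), believing Reliable, it pays 30.
Reliable: no warranty nets 27; the warranty nets 30 − 6 = 24. Reliable stays.
Flimsy: no warranty nets 27; the warranty nets 30 − 17 = 13. Flimsy stays.
No type deviates, so pooling is sustained.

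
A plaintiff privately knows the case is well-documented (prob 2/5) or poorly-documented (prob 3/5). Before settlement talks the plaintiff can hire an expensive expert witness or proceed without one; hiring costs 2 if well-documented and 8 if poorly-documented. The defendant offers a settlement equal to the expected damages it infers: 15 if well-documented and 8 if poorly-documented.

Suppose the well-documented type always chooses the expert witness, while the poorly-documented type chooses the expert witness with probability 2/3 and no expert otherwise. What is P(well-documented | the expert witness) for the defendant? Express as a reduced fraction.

1/2

P(the expert witness) = (2/5)·1 + (3/5)·(2/3) = 4/5.
By Bayes' rule, P(well-documented | the expert witness) = (2/5) / (4/5) = 1/2.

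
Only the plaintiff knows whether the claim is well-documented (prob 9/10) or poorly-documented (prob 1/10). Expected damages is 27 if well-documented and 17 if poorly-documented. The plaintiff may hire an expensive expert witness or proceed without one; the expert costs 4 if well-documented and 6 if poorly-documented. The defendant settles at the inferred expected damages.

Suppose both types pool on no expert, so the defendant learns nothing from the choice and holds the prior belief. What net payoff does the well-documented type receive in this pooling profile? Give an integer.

Pooled settlement = 9/10·27 + 1/10·17 = 26.
well-documented pays no cost for no expert, so net payoff = 26.

26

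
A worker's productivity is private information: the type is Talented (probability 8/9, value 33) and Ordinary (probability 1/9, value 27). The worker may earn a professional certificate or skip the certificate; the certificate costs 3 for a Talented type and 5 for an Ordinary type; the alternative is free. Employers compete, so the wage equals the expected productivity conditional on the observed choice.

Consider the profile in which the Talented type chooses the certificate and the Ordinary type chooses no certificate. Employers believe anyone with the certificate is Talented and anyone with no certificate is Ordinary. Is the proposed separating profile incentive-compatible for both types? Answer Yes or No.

No

Under these beliefs, the certificate earns wage 33 and no certificate earns wage 27.
Talented: the certificate nets 33 − 3 = 30; no certificate nets 27. Talented prefers the certificate.
Ordinary: the certificate nets 33 − 5 = 28; no certificate nets 27. Ordinary would deviate to the certificate.
Ordinary has a profitable deviation, so the profile is not an equilibrium.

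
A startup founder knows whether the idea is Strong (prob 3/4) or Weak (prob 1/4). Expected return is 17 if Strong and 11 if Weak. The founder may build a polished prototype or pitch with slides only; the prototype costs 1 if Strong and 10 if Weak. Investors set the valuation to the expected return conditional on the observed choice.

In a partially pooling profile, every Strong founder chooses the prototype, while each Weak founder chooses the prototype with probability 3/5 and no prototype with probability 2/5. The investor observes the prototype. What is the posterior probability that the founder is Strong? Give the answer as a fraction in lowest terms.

P(the prototype) = (3/4)·1 + (1/4)·(3/5) = 9/10.
By Bayes' rule, P(Strong | the prototype) = (3/4) / (9/10) = 5/6.

5/6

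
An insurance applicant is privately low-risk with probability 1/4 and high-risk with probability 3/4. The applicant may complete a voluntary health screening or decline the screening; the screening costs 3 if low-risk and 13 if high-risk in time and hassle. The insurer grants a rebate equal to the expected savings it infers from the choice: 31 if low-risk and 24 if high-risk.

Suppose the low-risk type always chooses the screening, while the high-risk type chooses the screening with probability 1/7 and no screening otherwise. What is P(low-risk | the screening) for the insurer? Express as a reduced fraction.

7/10

P(the screening) = (1/4)·1 + (3/4)·(1/7) = 5/14.
By Bayes' rule, P(low-risk | the screening) = (1/4) / (5/14) = 7/10.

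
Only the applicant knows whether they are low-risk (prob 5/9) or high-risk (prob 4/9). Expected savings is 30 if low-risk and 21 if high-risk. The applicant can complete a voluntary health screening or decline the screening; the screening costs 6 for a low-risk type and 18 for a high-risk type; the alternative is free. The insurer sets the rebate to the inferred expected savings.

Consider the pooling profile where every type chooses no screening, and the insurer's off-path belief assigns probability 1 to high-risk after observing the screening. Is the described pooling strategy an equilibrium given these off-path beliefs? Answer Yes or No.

Yes

On path, the insurer holds the prior and pays 5/9·30 + 4/9·21 = 26. Off path (the screening), believing high-risk, it pays 21.
low-risk: no screening nets 26; the screening nets 21 − 6 = 15. low-risk stays.
high-risk: no screening nets 26; the screening nets 21 − 18 = 3. high-risk stays.
No type deviates, so pooling is sustained.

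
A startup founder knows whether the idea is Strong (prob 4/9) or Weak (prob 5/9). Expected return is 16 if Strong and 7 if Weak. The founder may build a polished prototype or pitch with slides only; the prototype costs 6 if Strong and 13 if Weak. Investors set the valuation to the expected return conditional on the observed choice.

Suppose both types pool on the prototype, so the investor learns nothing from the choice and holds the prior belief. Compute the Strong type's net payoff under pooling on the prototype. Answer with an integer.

5

Pooled valuation = 4/9·16 + 5/9·7 = 11.
Strong pays cost 6 for the prototype, so net payoff = 11 − 6 = 5.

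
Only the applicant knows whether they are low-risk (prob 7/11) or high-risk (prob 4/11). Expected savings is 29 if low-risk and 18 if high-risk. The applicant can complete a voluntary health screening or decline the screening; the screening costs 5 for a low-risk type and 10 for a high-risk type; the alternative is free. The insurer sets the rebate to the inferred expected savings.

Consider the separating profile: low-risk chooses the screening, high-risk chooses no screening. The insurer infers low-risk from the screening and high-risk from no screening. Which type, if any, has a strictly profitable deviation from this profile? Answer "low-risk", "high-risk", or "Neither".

high-risk

The screening pays 29; no screening pays 18.
low-risk: assigned the screening, nets 29 − 5 = 24; deviating to no screening nets 18.
high-risk: assigned no screening, nets 18; deviating to the screening nets 29 − 10 = 19.
The high-risk type gains 1 by deviating.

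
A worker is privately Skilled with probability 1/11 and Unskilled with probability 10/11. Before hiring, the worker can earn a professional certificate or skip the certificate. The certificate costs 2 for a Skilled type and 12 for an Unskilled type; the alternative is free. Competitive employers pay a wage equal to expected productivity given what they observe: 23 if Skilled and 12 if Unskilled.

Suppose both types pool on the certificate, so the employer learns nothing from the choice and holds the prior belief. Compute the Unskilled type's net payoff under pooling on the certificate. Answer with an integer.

Pooled wage = 1/11·23 + 10/11·12 = 13.
Unskilled pays cost 12 for the certificate, so net payoff = 13 − 12 = 1.

1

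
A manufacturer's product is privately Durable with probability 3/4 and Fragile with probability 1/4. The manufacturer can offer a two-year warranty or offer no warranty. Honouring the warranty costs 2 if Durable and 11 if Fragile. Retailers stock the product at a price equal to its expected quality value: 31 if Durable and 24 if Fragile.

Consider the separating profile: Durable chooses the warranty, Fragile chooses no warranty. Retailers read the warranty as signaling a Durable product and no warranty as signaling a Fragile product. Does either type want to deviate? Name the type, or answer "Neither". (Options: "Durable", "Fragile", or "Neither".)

The warranty pays 31; no warranty pays 24.
Durable: assigned the warranty, nets 31 − 2 = 29; deviating to no warranty nets 24.
Fragile: assigned no warranty, nets 24; deviating to the warranty nets 31 − 11 = 20.
Both types strictly prefer their assigned action; no profitable deviation.

Neither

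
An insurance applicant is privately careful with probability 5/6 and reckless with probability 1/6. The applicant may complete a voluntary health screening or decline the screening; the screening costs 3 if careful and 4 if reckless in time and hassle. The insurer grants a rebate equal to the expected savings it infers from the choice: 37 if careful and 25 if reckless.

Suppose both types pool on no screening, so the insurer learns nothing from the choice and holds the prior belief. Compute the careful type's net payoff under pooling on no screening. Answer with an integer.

Pooled rebate = 5/6·37 + 1/6·25 = 35.
careful pays no cost for no screening, so net payoff = 35.

35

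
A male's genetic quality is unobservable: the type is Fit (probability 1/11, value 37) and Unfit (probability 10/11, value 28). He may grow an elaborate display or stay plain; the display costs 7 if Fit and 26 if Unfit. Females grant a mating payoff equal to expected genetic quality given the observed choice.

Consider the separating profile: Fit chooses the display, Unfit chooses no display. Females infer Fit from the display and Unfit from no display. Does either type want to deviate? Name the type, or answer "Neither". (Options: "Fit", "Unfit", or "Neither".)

The display pays 37; no display pays 28.
Fit: assigned the display, nets 37 − 7 = 30; deviating to no display nets 28.
Unfit: assigned no display, nets 28; deviating to the display nets 37 − 26 = 11.
Both types strictly prefer their assigned action; no profitable deviation.

Neither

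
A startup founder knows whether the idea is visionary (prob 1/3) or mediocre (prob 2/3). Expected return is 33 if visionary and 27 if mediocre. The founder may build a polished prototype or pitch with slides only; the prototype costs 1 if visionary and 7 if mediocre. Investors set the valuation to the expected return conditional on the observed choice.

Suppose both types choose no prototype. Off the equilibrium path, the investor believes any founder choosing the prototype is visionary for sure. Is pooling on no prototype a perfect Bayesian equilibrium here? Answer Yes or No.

On path, the investor holds the prior and pays 1/3·33 + 2/3·27 = 29. Off path (the prototype), believing visionary, it pays 33.
visionary: no prototype nets 29; the prototype nets 33 − 1 = 32. visionary would deviate.
mediocre: no prototype nets 29; the prototype nets 33 − 7 = 26. mediocre stays.
A type deviates, so pooling fails.

No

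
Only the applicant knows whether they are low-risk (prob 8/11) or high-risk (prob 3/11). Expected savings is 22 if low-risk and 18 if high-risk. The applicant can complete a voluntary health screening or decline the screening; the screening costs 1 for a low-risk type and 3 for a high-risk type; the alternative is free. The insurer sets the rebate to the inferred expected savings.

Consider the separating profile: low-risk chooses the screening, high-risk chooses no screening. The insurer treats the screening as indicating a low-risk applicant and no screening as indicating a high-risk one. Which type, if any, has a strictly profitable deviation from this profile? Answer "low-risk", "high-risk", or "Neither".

high-risk

The screening pays 22; no screening pays 18.
low-risk: assigned the screening, nets 22 − 1 = 21; deviating to no screening nets 18.
high-risk: assigned no screening, nets 18; deviating to the screening nets 22 − 3 = 19.
The high-risk type gains 1 by deviating.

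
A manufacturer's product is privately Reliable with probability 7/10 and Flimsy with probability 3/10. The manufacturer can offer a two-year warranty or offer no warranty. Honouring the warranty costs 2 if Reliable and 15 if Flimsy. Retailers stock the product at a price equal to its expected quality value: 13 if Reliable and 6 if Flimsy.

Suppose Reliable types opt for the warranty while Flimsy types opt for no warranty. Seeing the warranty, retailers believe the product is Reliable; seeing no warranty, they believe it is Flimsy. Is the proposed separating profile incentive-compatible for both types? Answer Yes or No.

Yes

Under these beliefs, the warranty earns price 13 and no warranty earns price 6.
Reliable: the warranty nets 13 − 2 = 11; no warranty nets 6. Reliable prefers the warranty.
Flimsy: the warranty nets 13 − 15 = -2; no warranty nets 6. Flimsy prefers no warranty.
Neither type deviates, so the separating profile is an equilibrium.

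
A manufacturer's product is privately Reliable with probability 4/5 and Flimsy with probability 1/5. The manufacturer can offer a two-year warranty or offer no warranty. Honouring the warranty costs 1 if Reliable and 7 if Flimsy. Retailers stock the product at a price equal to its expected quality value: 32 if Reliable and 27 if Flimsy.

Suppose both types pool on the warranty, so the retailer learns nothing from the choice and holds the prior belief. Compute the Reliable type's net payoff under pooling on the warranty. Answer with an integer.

Pooled price = 4/5·32 + 1/5·27 = 31.
Reliable pays cost 1 for the warranty, so net payoff = 31 − 1 = 30.

30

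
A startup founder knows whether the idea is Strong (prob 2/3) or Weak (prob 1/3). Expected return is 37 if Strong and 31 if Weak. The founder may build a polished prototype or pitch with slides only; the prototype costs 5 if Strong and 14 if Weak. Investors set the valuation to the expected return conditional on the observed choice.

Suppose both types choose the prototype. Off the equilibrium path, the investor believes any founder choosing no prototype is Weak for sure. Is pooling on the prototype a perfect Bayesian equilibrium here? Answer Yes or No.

No

On path, the investor holds the prior and pays 2/3·37 + 1/3·31 = 35. Off path (no prototype), believing Weak, it pays 31.
Strong: the prototype nets 35 − 5 = 30; no prototype nets 31. Strong would deviate.
Weak: the prototype nets 35 − 14 = 21; no prototype nets 31. Weak would deviate.
A type deviates, so pooling fails.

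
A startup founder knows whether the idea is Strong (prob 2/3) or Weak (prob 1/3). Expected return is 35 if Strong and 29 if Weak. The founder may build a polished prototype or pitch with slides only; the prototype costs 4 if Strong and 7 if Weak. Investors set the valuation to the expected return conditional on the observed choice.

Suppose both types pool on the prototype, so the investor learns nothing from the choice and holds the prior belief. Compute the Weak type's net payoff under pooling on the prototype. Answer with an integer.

Pooled valuation = 2/3·35 + 1/3·29 = 33.
Weak pays cost 7 for the prototype, so net payoff = 33 − 7 = 26.

26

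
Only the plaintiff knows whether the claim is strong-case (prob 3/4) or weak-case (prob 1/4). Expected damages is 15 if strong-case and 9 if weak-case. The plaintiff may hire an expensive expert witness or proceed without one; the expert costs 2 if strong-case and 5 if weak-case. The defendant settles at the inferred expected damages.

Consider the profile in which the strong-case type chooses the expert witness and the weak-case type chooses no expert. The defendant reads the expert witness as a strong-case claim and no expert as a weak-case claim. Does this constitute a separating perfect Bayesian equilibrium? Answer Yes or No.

Under these beliefs, the expert witness earns settlement 15 and no expert earns settlement 9.
strong-case: the expert witness nets 15 − 2 = 13; no expert nets 9. strong-case prefers the expert witness.
weak-case: the expert witness nets 15 − 5 = 10; no expert nets 9. weak-case would deviate to the expert witness.
weak-case has a profitable deviation, so the profile is not an equilibrium.

No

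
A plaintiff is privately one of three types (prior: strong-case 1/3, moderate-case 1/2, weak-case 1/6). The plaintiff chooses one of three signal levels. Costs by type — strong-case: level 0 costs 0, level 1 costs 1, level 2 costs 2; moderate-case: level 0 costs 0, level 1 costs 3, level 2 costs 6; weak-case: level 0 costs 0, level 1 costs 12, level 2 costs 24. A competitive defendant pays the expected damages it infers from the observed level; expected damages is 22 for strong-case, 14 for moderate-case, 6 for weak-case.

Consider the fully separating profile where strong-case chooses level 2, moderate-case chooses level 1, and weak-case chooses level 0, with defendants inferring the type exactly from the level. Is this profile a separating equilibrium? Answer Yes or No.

No

Separating settlements: level 2 → 22, level 1 → 14, level 0 → 6.
strong-case (assigned level 2): level 0: 6 − 0 = 6; level 1: 14 − 1 = 13; level 2: 22 − 2 = 20. strong-case stays.
moderate-case (assigned level 1): level 0: 6 − 0 = 6; level 1: 14 − 3 = 11; level 2: 22 − 6 = 16. moderate-case prefers level 2.
weak-case (assigned level 0): level 0: 6 − 0 = 6; level 1: 14 − 12 = 2; level 2: 22 − 24 = -2. weak-case stays.
At least one type deviates; the separating profile fails.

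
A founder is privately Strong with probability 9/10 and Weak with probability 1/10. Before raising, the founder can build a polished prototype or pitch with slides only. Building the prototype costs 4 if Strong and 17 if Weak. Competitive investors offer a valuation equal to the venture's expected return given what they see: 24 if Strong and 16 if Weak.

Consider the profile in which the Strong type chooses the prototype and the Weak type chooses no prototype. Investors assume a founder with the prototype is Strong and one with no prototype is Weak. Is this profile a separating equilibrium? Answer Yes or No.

Yes

Under these beliefs, the prototype earns valuation 24 and no prototype earns valuation 16.
Strong: the prototype nets 24 − 4 = 20; no prototype nets 16. Strong prefers the prototype.
Weak: the prototype nets 24 − 17 = 7; no prototype nets 16. Weak prefers no prototype.
Neither type deviates, so the separating profile is an equilibrium.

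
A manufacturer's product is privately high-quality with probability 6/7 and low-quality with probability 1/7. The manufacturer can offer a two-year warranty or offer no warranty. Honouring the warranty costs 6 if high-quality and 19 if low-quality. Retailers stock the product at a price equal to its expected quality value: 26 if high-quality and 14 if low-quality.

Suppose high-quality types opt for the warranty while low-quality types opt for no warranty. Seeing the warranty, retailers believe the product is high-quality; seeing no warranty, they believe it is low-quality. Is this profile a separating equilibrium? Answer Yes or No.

Yes

Under these beliefs, the warranty earns price 26 and no warranty earns price 14.
high-quality: the warranty nets 26 − 6 = 20; no warranty nets 14. high-quality prefers the warranty.
low-quality: the warranty nets 26 − 19 = 7; no warranty nets 14. low-quality prefers no warranty.
Neither type deviates, so the separating profile is an equilibrium.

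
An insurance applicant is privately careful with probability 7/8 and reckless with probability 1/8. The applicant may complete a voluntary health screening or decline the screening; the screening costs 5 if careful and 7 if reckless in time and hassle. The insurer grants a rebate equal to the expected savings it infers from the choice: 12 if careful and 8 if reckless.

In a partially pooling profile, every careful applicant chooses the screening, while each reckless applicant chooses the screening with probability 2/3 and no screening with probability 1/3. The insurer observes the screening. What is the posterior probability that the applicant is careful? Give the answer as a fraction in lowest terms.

21/23

P(the screening) = (7/8)·1 + (1/8)·(2/3) = 23/24.
By Bayes' rule, P(careful | the screening) = (7/8) / (23/24) = 21/23.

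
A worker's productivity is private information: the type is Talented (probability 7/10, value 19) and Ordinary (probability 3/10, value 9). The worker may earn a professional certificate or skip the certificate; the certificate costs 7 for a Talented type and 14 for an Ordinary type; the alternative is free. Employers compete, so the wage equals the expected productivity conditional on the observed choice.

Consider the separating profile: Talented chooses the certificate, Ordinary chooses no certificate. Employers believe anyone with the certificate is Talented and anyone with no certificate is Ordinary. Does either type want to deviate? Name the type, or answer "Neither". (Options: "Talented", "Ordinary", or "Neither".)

Neither

The certificate pays 19; no certificate pays 9.
Talented: assigned the certificate, nets 19 − 7 = 12; deviating to no certificate nets 9.
Ordinary: assigned no certificate, nets 9; deviating to the certificate nets 19 − 14 = 5.
Both types strictly prefer their assigned action; no profitable deviation.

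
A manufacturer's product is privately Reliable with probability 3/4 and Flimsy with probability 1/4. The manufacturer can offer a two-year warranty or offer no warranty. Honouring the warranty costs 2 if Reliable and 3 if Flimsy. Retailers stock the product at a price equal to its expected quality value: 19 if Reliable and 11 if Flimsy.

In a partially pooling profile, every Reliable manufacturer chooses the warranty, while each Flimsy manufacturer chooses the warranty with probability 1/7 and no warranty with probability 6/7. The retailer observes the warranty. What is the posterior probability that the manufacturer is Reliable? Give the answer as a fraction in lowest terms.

21/22

P(the warranty) = (3/4)·1 + (1/4)·(1/7) = 11/14.
By Bayes' rule, P(Reliable | the warranty) = (3/4) / (11/14) = 21/22.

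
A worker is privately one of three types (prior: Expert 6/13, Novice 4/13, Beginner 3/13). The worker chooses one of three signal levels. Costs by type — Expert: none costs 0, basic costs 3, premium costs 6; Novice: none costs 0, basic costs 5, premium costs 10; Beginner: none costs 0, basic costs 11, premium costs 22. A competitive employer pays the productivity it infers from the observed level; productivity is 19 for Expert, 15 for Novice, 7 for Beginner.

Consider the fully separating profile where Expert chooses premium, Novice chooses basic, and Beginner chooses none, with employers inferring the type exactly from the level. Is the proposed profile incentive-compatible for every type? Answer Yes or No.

Yes

Separating wages: premium → 19, basic → 15, none → 7.
Expert (assigned premium): none: 7 − 0 = 7; basic: 15 − 3 = 12; premium: 19 − 6 = 13. Expert stays.
Novice (assigned basic): none: 7 − 0 = 7; basic: 15 − 5 = 10; premium: 19 − 10 = 9. Novice stays.
Beginner (assigned none): none: 7 − 0 = 7; basic: 15 − 11 = 4; premium: 19 − 22 = -3. Beginner stays.
Every type prefers its assigned level; separation holds.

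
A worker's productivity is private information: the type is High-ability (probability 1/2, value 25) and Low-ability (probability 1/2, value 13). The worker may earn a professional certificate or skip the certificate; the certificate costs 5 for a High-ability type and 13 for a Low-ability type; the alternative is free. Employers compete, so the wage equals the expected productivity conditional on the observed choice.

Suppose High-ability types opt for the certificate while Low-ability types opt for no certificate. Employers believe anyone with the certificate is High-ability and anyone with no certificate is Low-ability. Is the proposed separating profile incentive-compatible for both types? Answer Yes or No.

Under these beliefs, the certificate earns wage 25 and no certificate earns wage 13.
High-ability: the certificate nets 25 − 5 = 20; no certificate nets 13. High-ability prefers the certificate.
Low-ability: the certificate nets 25 − 13 = 12; no certificate nets 13. Low-ability prefers no certificate.
Neither type deviates, so the separating profile is an equilibrium.

Yes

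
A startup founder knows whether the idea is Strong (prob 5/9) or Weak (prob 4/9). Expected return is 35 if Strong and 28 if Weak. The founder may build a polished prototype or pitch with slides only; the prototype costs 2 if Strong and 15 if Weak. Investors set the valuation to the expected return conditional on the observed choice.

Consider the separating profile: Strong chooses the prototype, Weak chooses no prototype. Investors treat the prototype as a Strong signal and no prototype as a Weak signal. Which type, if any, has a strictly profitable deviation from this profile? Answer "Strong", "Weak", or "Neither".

The prototype pays 35; no prototype pays 28.
Strong: assigned the prototype, nets 35 − 2 = 33; deviating to no prototype nets 28.
Weak: assigned no prototype, nets 28; deviating to the prototype nets 35 − 15 = 20.
Both types strictly prefer their assigned action; no profitable deviation.

Neither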